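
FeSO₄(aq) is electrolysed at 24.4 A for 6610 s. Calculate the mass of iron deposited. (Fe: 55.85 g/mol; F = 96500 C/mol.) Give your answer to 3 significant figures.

46.7 g

Charge passed = 24.4 × 6610 = 1.613×10^5 C
n(e⁻) = Q/F = 1.613×10^5/96500 = 1.672 mol
Fe²⁺ + 2e⁻ → Fe, so n(Fe) = 1.672 / 2 = 0.8360 mol
m = 0.8360 × 55.85 = 46.7 g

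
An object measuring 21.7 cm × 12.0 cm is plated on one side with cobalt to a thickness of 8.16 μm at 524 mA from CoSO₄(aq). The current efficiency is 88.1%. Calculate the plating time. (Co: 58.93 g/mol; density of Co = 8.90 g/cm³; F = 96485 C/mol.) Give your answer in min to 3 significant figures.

224 min

Plated area = 21.7 × 12.0 = 260.4 cm²
Volume = 260.4 × 8.16×10⁻⁴ cm = 0.2125 cm³
m(Co) = 0.2125 × 8.90 = 1.891 g
n(Co) = 1.891 / 58.93 = 0.03209 mol; n(e⁻) = 2 × 0.03209 = 0.06418 mol
Q = 0.06418 × 96485 / 0.881 = 7029 C
t = 7029 / 0.524 = 13410 s = 224 min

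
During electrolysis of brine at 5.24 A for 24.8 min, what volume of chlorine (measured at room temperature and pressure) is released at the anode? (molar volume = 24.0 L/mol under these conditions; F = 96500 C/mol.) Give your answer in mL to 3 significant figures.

Q = 5.24 A × 1488 s = 7797 C
n(e⁻) = Q/F = 7797/96500 = 0.08080 mol
2Cl⁻ → Cl₂ + 2e⁻, so n(Cl₂) = 0.08080 / 2 = 0.04040 mol
V = 0.04040 × 24.0 = 0.9696 L
= 970 mL

970 mL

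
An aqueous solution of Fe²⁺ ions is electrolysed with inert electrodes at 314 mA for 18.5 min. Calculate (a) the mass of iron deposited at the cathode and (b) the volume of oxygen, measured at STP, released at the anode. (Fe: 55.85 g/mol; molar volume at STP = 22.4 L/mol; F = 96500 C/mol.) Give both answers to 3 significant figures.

0.101 g Fe; 0.0202 L O₂

Q = 0.314 × 1110 = 348.5 C; n(e⁻) = 348.5 / 96500 = 0.003611 mol
Cathode: Fe²⁺ + 2e⁻ → Fe → n(Fe) = 0.003611/2 = 0.001806 mol → 0.101 g
Anode: 2H₂O → O₂ + 4H⁺ + 4e⁻ → n(O₂) = 0.003611/4 = 9.028×10^-4 mol → 0.0202 L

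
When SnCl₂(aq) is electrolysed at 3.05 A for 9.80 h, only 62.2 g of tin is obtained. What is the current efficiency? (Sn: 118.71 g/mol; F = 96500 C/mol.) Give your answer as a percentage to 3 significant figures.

94.0%

Q = 3.05 × 35280 = 1.076×10^5 C
n(e⁻) = 1.076×10^5 / 96500 = 1.115 mol
Sn²⁺ + 2e⁻ → Sn, so theoretical n(Sn) = 0.5575 mol → 66.18 g
Efficiency = 62.2 / 66.18 = 0.9399 = 94.0%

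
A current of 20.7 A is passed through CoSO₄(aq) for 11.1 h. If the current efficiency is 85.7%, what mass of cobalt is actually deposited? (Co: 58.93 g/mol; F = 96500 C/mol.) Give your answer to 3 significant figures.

216 g

Q = 20.7 × 39960 = 8.272×10^5 C
n(e⁻) = 8.272×10^5 / 96500 = 8.572 mol
Co²⁺ + 2e⁻ → Co, so theoretical m(Co) = 4.286 × 58.93 = 252.6 g
Actual mass = 85.7% × 252.6 = 216 g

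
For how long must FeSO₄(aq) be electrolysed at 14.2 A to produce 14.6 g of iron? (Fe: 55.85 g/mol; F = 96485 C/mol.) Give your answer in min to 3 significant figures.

59.2 min

n(Fe) = 14.6 / 55.85 = 0.2614 mol
Fe²⁺ + 2e⁻ → Fe, so n(e⁻) = 2 × 0.2614 = 0.5228 mol
Q = 0.5228 × 96485 = 50440 C
t = Q / I = 50440 / 14.2 = 3552 s = 59.2 min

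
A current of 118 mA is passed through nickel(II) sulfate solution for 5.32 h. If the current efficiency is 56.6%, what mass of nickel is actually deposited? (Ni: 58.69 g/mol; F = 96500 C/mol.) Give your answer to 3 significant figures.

0.389 g

Q = 0.118 × 19152 = 2260 C
n(e⁻) = 2260 / 96500 = 0.02342 mol
Ni²⁺ + 2e⁻ → Ni, so theoretical m(Ni) = 0.01171 × 58.69 = 0.6873 g
Actual mass = 56.6% × 0.6873 = 0.389 g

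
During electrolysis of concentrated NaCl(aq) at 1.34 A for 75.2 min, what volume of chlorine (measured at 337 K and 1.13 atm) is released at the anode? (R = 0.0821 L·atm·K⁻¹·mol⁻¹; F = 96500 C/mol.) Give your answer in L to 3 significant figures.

0.767 L

Q = It = 1.34 × 4512 = 6046 C
n(e⁻) = 6046 / 96500 = 0.06265 mol
2Cl⁻ → Cl₂ + 2e⁻, so n(Cl₂) = 0.06265 / 2 = 0.03133 mol
V = nRT/P = 0.03133 × 0.0821 × 337 / 1.13 = 0.7671 L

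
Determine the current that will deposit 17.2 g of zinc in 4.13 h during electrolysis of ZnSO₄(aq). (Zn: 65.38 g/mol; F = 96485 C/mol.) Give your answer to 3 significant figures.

3.41 A

n(Zn) = 17.2 / 65.38 = 0.2631 mol
Zn²⁺ + 2e⁻ → Zn, so n(e⁻) = 2 × 0.2631 = 0.5262 mol
Q = 0.5262 × 96485 = 50770 C
I = Q / t = 50770 / 14868 s = 3.41 A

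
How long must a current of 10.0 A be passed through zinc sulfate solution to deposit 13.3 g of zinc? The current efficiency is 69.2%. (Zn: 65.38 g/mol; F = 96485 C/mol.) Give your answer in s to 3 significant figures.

n(Zn) = 13.3 / 65.38 = 0.2034 mol
Zn²⁺ + 2e⁻ → Zn, so n(e⁻) = 2 × 0.2034 = 0.4068 mol
Q = 0.4068 × 96485 / 0.692 = 56720 C
t = Q / I = 56720 / 10.0 = 5672 s

5670 s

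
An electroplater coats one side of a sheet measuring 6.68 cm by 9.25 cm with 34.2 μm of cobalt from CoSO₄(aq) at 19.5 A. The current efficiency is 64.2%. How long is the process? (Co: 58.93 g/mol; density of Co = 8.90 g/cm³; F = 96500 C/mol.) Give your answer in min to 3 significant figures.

Plated area = 6.68 × 9.25 = 61.79 cm²
Volume = 61.79 × 34.2×10⁻⁴ cm = 0.2113 cm³
m(Co) = 0.2113 × 8.90 = 1.881 g
n(Co) = 1.881 / 58.93 = 0.03192 mol; n(e⁻) = 2 × 0.03192 = 0.06384 mol
Q = 0.06384 × 96500 / 0.642 = 9596 C
t = 9596 / 19.5 = 492.1 s = 8.20 min

8.20 min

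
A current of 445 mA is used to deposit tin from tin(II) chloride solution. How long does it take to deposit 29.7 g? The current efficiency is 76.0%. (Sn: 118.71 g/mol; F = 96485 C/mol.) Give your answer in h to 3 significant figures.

n(Sn) = 29.7 / 118.71 = 0.2502 mol
Sn²⁺ + 2e⁻ → Sn, so n(e⁻) = 2 × 0.2502 = 0.5004 mol
Q = 0.5004 × 96485 / 0.760 = 63530 C
t = Q / I = 63530 / 0.445 = 1.428×10^5 s = 39.7 h

39.7 h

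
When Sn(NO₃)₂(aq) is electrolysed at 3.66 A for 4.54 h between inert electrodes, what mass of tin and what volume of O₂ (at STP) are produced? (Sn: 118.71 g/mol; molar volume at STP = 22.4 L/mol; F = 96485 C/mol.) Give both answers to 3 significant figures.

Q = 3.66 × 16344 = 59820 C; n(e⁻) = 59820 / 96485 = 0.6200 mol
Cathode: Sn²⁺ + 2e⁻ → Sn → n(Sn) = 0.6200/2 = 0.3100 mol → 36.8 g
Anode: 2H₂O → O₂ + 4H⁺ + 4e⁻ → n(O₂) = 0.6200/4 = 0.1550 mol → 3.47 L

36.8 g Sn; 3.47 L O₂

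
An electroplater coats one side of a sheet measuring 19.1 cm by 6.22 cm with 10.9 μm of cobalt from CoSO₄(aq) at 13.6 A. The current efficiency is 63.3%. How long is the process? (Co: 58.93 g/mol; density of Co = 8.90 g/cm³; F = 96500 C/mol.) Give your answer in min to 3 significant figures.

Plated area = 19.1 × 6.22 = 118.8 cm²
Volume = 118.8 × 10.9×10⁻⁴ cm = 0.1295 cm³
m(Co) = 0.1295 × 8.90 = 1.153 g
n(Co) = 1.153 / 58.93 = 0.01957 mol; n(e⁻) = 2 × 0.01957 = 0.03914 mol
Q = 0.03914 × 96500 / 0.633 = 5967 C
t = 5967 / 13.6 = 438.8 s = 7.31 min

7.31 min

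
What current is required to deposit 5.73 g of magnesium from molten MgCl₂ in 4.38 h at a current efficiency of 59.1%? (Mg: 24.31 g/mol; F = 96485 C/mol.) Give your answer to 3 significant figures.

4.88 A

n(Mg) = 5.73 / 24.31 = 0.2357 mol
Mg²⁺ + 2e⁻ → Mg, so n(e⁻) = 2 × 0.2357 = 0.4714 mol
Q = 0.4714 × 96485 / 0.591 = 76960 C
I = Q / t = 76960 / 15768 s = 4.88 A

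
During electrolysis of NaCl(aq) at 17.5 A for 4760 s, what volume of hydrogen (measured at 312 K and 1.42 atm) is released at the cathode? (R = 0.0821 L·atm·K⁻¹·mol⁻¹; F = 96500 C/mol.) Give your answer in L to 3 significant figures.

Q = 17.5 A × 4760 s = 83300 C
n(e⁻) = Q/F = 83300/96500 = 0.8632 mol
2H⁺ + 2e⁻ → H₂, so n(H₂) = 0.8632 / 2 = 0.4316 mol
V = nRT/P = 0.4316 × 0.0821 × 312 / 1.42 = 7.786 L

7.79 L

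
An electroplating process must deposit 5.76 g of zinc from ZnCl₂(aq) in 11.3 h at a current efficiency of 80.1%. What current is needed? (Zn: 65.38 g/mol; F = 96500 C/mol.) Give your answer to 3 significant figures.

0.522 A

n(Zn) = 5.76 / 65.38 = 0.08810 mol
Zn²⁺ + 2e⁻ → Zn, so n(e⁻) = 2 × 0.08810 = 0.1762 mol
Q = 0.1762 × 96500 / 0.801 = 21230 C
I = Q / t = 21230 / 40680 s = 0.522 A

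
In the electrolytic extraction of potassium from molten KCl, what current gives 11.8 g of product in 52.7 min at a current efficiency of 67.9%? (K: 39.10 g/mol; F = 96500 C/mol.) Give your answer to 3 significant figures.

13.6 A

n(K) = 11.8 / 39.10 = 0.3018 mol
K⁺ + e⁻ → K, so n(e⁻) = 0.3018 mol
Q = 0.3018 × 96500 / 0.679 = 42890 C
I = Q / t = 42890 / 3162 s = 13.6 A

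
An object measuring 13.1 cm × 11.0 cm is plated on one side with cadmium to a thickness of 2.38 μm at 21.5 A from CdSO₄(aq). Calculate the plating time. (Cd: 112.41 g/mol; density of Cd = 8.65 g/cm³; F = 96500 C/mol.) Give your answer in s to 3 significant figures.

Plated area = 13.1 × 11.0 = 144.1 cm²
Volume = 144.1 × 2.38×10⁻⁴ cm = 0.03430 cm³
m(Cd) = 0.03430 × 8.65 = 0.2967 g
n(Cd) = 0.2967 / 112.41 = 0.002639 mol; n(e⁻) = 2 × 0.002639 = 0.005278 mol
Q = 0.005278 × 96500 = 509.3 C
t = 509.3 / 21.5 = 23.69 s

23.7 s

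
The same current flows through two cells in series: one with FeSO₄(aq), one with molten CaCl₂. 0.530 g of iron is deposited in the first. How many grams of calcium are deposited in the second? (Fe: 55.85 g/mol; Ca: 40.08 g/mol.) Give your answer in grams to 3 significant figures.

0.380 g

n(Fe) = 0.530 / 55.85 = 0.009490 mol
Fe²⁺ + 2e⁻ → Fe, so n(e⁻) = 2 × 0.009490 = 0.01898 mol
Since the cells are in series, n(e⁻) in the Ca cell is also 0.01898 mol.
Ca²⁺ + 2e⁻ → Ca, so n(Ca) = 0.01898 / 2 = 0.009490 mol
m(Ca) = 0.009490 × 40.08 = 0.380 g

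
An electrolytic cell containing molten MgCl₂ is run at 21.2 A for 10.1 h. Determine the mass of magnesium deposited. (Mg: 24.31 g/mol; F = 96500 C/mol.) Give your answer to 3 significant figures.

Charge passed = 21.2 × 36360 = 7.708×10^5 C
n(e⁻) = Q/F = 7.708×10^5/96500 = 7.988 mol
Mg²⁺ + 2e⁻ → Mg, so n(Mg) = 7.988 / 2 = 3.994 mol
m = 3.994 × 24.31 = 97.1 g

97.1 g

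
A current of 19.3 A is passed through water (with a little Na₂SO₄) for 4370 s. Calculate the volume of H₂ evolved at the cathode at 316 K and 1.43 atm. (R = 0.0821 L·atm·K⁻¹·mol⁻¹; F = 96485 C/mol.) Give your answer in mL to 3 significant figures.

7930 mL

Q = 19.3 A × 4370 s = 84340 C
n(e⁻) = Q/F = 84340/96485 = 0.8741 mol
2H⁺ + 2e⁻ → H₂, so n(H₂) = 0.8741 / 2 = 0.4371 mol
V = nRT/P = 0.4371 × 0.0821 × 316 / 1.43 = 7.930 L
= 7930 mL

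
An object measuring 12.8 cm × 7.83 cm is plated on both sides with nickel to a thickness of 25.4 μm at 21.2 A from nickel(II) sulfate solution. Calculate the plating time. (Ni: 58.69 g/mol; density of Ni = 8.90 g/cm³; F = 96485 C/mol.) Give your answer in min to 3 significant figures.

Plated area = 2 × 12.8 × 7.83 = 200.4 cm²
Volume = 200.4 × 25.4×10⁻⁴ cm = 0.5090 cm³
m(Ni) = 0.5090 × 8.90 = 4.530 g
n(Ni) = 4.530 / 58.69 = 0.07719 mol; n(e⁻) = 2 × 0.07719 = 0.1544 mol
Q = 0.1544 × 96485 = 14900 C
t = 14900 / 21.2 = 702.8 s = 11.7 min

11.7 min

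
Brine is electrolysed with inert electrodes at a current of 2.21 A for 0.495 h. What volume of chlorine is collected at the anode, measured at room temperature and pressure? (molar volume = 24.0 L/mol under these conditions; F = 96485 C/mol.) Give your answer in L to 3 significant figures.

0.490 L

Charge passed = 2.21 × 1782 = 3938 C
Moles of electrons = 3938 / 96485 = 0.04081 mol
2Cl⁻ → Cl₂ + 2e⁻, so n(Cl₂) = 0.04081 / 2 = 0.02041 mol
V = 0.02041 × 24.0 = 0.4898 L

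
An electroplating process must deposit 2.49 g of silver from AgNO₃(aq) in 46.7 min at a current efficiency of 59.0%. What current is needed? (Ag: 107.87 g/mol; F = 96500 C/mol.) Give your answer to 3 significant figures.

n(Ag) = 2.49 / 107.87 = 0.02308 mol
Ag⁺ + e⁻ → Ag, so n(e⁻) = 0.02308 mol
Q = 0.02308 × 96500 / 0.590 = 3775 C
I = Q / t = 3775 / 2802 s = 1.35 A

1.35 A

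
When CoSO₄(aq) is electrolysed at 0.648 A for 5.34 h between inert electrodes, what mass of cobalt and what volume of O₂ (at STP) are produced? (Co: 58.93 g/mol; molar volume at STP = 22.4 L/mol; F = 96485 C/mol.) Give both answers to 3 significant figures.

Q = 0.648 × 19224 = 12460 C; n(e⁻) = 12460 / 96485 = 0.1291 mol
Cathode: Co²⁺ + 2e⁻ → Co → n(Co) = 0.1291/2 = 0.06455 mol → 3.80 g
Anode: 2H₂O → O₂ + 4H⁺ + 4e⁻ → n(O₂) = 0.1291/4 = 0.03228 mol → 0.723 L

3.80 g Co; 0.723 L O₂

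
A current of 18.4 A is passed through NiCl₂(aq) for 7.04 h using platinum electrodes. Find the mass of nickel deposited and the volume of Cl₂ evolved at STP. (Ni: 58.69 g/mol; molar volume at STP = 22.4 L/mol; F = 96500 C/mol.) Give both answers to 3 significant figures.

Q = 18.4 × 25344 = 4.663×10^5 C; n(e⁻) = 4.663×10^5 / 96500 = 4.832 mol
Cathode: Ni²⁺ + 2e⁻ → Ni → n(Ni) = 4.832/2 = 2.416 mol → 142 g
Anode: 2Cl⁻ → Cl₂ + 2e⁻ → n(Cl₂) = 4.832/2 = 2.416 mol → 54.1 L

142 g Ni; 54.1 L Cl₂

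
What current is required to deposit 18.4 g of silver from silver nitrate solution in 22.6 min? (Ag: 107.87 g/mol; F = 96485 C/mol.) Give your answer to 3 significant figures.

12.1 A

n(Ag) = 18.4 / 107.87 = 0.1706 mol
Ag⁺ + e⁻ → Ag, so n(e⁻) = 0.1706 mol
Q = 0.1706 × 96485 = 16460 C
I = Q / t = 16460 / 1356 s = 12.1 A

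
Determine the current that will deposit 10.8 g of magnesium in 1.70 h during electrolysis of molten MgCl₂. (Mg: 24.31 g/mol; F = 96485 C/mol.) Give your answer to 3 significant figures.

n(Mg) = 10.8 / 24.31 = 0.4443 mol
Mg²⁺ + 2e⁻ → Mg, so n(e⁻) = 2 × 0.4443 = 0.8886 mol
Q = 0.8886 × 96485 = 85740 C
I = Q / t = 85740 / 6120 s = 14.0 A

14.0 A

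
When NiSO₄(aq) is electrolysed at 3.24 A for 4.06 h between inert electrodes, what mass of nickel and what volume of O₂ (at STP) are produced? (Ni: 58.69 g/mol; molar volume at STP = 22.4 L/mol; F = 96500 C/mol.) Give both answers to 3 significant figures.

Q = 3.24 × 14616 = 47360 C; n(e⁻) = 47360 / 96500 = 0.4908 mol
Cathode: Ni²⁺ + 2e⁻ → Ni → n(Ni) = 0.4908/2 = 0.2454 mol → 14.4 g
Anode: 2H₂O → O₂ + 4H⁺ + 4e⁻ → n(O₂) = 0.4908/4 = 0.1227 mol → 2.75 L

14.4 g Ni; 2.75 L O₂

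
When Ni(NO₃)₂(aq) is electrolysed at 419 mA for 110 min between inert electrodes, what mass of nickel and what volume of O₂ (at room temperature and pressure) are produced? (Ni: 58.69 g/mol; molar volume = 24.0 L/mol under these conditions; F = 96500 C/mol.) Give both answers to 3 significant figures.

Q = 0.419 × 6600 = 2765 C; n(e⁻) = 2765 / 96500 = 0.02865 mol
Cathode: Ni²⁺ + 2e⁻ → Ni → n(Ni) = 0.02865/2 = 0.01433 mol → 0.841 g
Anode: 2H₂O → O₂ + 4H⁺ + 4e⁻ → n(O₂) = 0.02865/4 = 0.007163 mol → 0.172 L

0.841 g Ni; 0.172 L O₂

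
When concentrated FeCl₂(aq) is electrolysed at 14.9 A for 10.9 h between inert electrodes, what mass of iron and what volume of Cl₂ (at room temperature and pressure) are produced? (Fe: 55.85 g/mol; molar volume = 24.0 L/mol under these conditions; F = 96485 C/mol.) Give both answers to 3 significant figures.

Q = 14.9 × 39240 = 5.847×10^5 C; n(e⁻) = 5.847×10^5 / 96485 = 6.060 mol
Cathode: Fe²⁺ + 2e⁻ → Fe → n(Fe) = 6.060/2 = 3.030 mol → 169 g
Anode: 2Cl⁻ → Cl₂ + 2e⁻ → n(Cl₂) = 6.060/2 = 3.030 mol → 72.7 L

169 g Fe; 72.7 L Cl₂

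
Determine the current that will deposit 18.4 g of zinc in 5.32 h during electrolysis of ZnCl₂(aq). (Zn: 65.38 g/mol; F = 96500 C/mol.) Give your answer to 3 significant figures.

2.84 A

n(Zn) = 18.4 / 65.38 = 0.2814 mol
Zn²⁺ + 2e⁻ → Zn, so n(e⁻) = 2 × 0.2814 = 0.5628 mol
Q = 0.5628 × 96500 = 54310 C
I = Q / t = 54310 / 19152 s = 2.84 A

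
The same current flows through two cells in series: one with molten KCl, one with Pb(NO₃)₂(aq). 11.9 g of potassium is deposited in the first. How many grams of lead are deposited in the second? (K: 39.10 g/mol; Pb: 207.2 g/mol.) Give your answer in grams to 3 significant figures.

31.5 g

n(K) = 11.9 / 39.10 = 0.3043 mol
K⁺ + e⁻ → K, so n(e⁻) = 0.3043 mol
The cells are in series, so the same charge (and hence the same n(e⁻) = 0.3043 mol) passes through both.
Pb²⁺ + 2e⁻ → Pb, so n(Pb) = 0.3043 / 2 = 0.1522 mol
m(Pb) = 0.1522 × 207.2 = 31.5 g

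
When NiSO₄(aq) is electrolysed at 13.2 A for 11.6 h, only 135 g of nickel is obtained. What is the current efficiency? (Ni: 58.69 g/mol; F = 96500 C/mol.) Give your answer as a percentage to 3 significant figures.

Q = 13.2 × 41760 = 5.512×10^5 C
n(e⁻) = 5.512×10^5 / 96500 = 5.712 mol
Ni²⁺ + 2e⁻ → Ni, so theoretical n(Ni) = 2.856 mol → 167.6 g
Efficiency = 135 / 167.6 = 0.8055 = 80.5%

80.5%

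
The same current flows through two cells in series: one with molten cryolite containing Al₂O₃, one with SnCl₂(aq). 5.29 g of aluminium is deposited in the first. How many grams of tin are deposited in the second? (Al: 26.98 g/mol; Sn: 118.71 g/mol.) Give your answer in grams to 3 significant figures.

n(Al) = 5.29 / 26.98 = 0.1961 mol
Al³⁺ + 3e⁻ → Al, so n(e⁻) = 3 × 0.1961 = 0.5883 mol
Since the cells are in series, n(e⁻) in the Sn cell is also 0.5883 mol.
Sn²⁺ + 2e⁻ → Sn, so n(Sn) = 0.5883 / 2 = 0.2942 mol
m(Sn) = 0.2942 × 118.71 = 34.9 g

34.9 g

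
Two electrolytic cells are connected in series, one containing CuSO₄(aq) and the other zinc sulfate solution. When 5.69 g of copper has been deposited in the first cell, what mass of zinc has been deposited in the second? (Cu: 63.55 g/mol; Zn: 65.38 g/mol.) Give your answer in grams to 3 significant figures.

n(Cu) = 5.69 / 63.55 = 0.08954 mol
Cu²⁺ + 2e⁻ → Cu, so n(e⁻) = 2 × 0.08954 = 0.1791 mol
Since the cells are in series, n(e⁻) in the Zn cell is also 0.1791 mol.
Zn²⁺ + 2e⁻ → Zn, so n(Zn) = 0.1791 / 2 = 0.08955 mol
m(Zn) = 0.08955 × 65.38 = 5.85 g

5.85 g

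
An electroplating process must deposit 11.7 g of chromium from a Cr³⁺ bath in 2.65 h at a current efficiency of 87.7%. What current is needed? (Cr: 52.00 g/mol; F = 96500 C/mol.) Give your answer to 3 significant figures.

n(Cr) = 11.7 / 52.00 = 0.2250 mol
Cr³⁺ + 3e⁻ → Cr, so n(e⁻) = 3 × 0.2250 = 0.6750 mol
Q = 0.6750 × 96500 / 0.877 = 74270 C
I = Q / t = 74270 / 9540 s = 7.79 A

7.79 A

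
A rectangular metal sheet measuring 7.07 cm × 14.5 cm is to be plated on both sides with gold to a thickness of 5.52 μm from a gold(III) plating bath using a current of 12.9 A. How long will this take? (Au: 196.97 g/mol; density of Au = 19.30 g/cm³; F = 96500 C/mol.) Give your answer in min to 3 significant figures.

4.15 min

Plated area = 2 × 7.07 × 14.5 = 205.0 cm²
Volume = 205.0 × 5.52×10⁻⁴ cm = 0.1132 cm³
m(Au) = 0.1132 × 19.30 = 2.185 g
n(Au) = 2.185 / 196.97 = 0.01109 mol; n(e⁻) = 3 × 0.01109 = 0.03327 mol
Q = 0.03327 × 96500 = 3211 C
t = 3211 / 12.9 = 248.9 s = 4.15 min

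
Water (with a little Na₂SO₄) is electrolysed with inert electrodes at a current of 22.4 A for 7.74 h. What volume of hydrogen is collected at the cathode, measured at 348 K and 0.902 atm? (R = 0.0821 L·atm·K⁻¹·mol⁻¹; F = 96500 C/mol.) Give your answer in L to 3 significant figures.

102 L

Charge passed = 22.4 × 27864 = 6.242×10^5 C
n(e⁻) = Q/F = 6.242×10^5/96500 = 6.468 mol
2H⁺ + 2e⁻ → H₂, so n(H₂) = 6.468 / 2 = 3.234 mol
V = nRT/P = 3.234 × 0.0821 × 348 / 0.902 = 102.4 L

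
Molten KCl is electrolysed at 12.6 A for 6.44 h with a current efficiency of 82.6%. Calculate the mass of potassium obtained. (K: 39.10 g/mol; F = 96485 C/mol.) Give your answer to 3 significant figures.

97.8 g

Q = 12.6 × 23184 = 2.921×10^5 C
n(e⁻) = 2.921×10^5 / 96485 = 3.027 mol
K⁺ + e⁻ → K, so theoretical m(K) = 3.027 × 39.10 = 118.4 g
Actual mass = 82.6% × 118.4 = 97.8 g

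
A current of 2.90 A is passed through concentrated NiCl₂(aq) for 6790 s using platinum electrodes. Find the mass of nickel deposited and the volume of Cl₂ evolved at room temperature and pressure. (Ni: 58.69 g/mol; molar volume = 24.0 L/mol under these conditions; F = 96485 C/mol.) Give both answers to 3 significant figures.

5.99 g Ni; 2.45 L Cl₂

Q = 2.90 × 6790 = 19690 C; n(e⁻) = 19690 / 96485 = 0.2041 mol
Cathode: Ni²⁺ + 2e⁻ → Ni → n(Ni) = 0.2041/2 = 0.1021 mol → 5.99 g
Anode: 2Cl⁻ → Cl₂ + 2e⁻ → n(Cl₂) = 0.2041/2 = 0.1021 mol → 2.45 L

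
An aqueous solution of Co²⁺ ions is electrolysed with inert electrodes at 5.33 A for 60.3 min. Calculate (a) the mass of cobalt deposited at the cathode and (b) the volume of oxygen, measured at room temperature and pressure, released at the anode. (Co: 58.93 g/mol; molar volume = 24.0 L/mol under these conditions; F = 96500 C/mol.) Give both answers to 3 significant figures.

5.89 g Co; 1.20 L O₂

Q = 5.33 × 3618 = 19280 C; n(e⁻) = 19280 / 96500 = 0.1998 mol
Cathode: Co²⁺ + 2e⁻ → Co → n(Co) = 0.1998/2 = 0.09990 mol → 5.89 g
Anode: 2H₂O → O₂ + 4H⁺ + 4e⁻ → n(O₂) = 0.1998/4 = 0.04995 mol → 1.20 L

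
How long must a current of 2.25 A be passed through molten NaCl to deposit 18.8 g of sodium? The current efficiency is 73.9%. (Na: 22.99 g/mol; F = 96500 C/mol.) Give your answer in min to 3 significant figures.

791 min

n(Na) = 18.8 / 22.99 = 0.8177 mol
Na⁺ + e⁻ → Na, so n(e⁻) = 0.8177 mol
Q = 0.8177 × 96500 / 0.739 = 1.068×10^5 C
t = Q / I = 1.068×10^5 / 2.25 = 47470 s = 791 min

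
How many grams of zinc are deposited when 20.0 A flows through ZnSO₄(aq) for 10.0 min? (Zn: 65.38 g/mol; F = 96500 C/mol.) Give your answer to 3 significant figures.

Charge passed = 20.0 × 600 = 12000 C
n(e⁻) = Q/F = 12000/96500 = 0.1244 mol
Zn²⁺ + 2e⁻ → Zn, so n(Zn) = 0.1244 / 2 = 0.06220 mol
m = 0.06220 × 65.38 = 4.07 g

4.07 g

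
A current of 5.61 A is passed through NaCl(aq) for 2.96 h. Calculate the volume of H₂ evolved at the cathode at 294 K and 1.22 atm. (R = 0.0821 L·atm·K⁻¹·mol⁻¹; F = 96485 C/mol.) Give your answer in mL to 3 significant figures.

Charge passed = 5.61 × 10656 = 59780 C
n(e⁻) = 59780 / 96485 = 0.6196 mol
2H⁺ + 2e⁻ → H₂, so n(H₂) = 0.6196 / 2 = 0.3098 mol
V = nRT/P = 0.3098 × 0.0821 × 294 / 1.22 = 6.129 L
= 6130 mL

6130 mL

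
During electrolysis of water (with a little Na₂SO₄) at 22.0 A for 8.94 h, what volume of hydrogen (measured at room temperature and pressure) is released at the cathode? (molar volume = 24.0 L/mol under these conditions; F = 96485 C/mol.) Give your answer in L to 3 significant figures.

88.1 L

Q = 22.0 A × 32184 s = 7.080×10^5 C
Moles of electrons = 7.080×10^5 / 96485 = 7.338 mol
2H⁺ + 2e⁻ → H₂, so n(H₂) = 7.338 / 2 = 3.669 mol
V = 3.669 × 24.0 = 88.06 L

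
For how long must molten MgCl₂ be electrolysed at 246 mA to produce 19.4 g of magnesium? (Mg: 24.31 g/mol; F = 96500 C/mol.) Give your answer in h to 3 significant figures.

n(Mg) = 19.4 / 24.31 = 0.7980 mol
Mg²⁺ + 2e⁻ → Mg, so n(e⁻) = 2 × 0.7980 = 1.596 mol
Q = 1.596 × 96500 = 1.540×10^5 C
t = Q / I = 1.540×10^5 / 0.246 = 6.260×10^5 s = 174 h

174 h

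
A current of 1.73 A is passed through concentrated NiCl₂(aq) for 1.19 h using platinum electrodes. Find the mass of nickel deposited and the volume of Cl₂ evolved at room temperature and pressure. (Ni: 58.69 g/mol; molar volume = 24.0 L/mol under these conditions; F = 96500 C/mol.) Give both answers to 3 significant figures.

2.25 g Ni; 0.922 L Cl₂

Q = 1.73 × 4284 = 7411 C; n(e⁻) = 7411 / 96500 = 0.07680 mol
Cathode: Ni²⁺ + 2e⁻ → Ni → n(Ni) = 0.07680/2 = 0.03840 mol → 2.25 g
Anode: 2Cl⁻ → Cl₂ + 2e⁻ → n(Cl₂) = 0.07680/2 = 0.03840 mol → 0.922 L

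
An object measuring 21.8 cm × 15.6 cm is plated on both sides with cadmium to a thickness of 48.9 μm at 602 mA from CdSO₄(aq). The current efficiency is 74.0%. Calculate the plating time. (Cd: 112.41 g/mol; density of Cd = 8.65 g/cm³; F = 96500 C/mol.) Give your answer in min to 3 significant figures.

Plated area = 2 × 21.8 × 15.6 = 680.2 cm²
Volume = 680.2 × 48.9×10⁻⁴ cm = 3.326 cm³
m(Cd) = 3.326 × 8.65 = 28.77 g
n(Cd) = 28.77 / 112.41 = 0.2559 mol; n(e⁻) = 2 × 0.2559 = 0.5118 mol
Q = 0.5118 × 96500 / 0.740 = 66740 C
t = 66740 / 0.602 = 1.109×10^5 s = 1850 min

1850 min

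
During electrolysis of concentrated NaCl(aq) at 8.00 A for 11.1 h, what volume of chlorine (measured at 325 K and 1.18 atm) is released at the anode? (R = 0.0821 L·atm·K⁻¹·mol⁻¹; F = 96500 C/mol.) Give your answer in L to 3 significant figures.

37.5 L

Charge passed = 8.00 × 39960 = 3.197×10^5 C
n(e⁻) = 3.197×10^5 / 96500 = 3.313 mol
2Cl⁻ → Cl₂ + 2e⁻, so n(Cl₂) = 3.313 / 2 = 1.657 mol
V = nRT/P = 1.657 × 0.0821 × 325 / 1.18 = 37.47 L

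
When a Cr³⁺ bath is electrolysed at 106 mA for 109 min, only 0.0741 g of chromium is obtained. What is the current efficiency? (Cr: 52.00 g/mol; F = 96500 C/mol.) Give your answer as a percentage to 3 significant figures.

59.5%

Q = 0.106 × 6540 = 693.2 C
n(e⁻) = 693.2 / 96500 = 0.007183 mol
Cr³⁺ + 3e⁻ → Cr, so theoretical n(Cr) = 0.002394 mol → 0.1245 g
Efficiency = 0.0741 / 0.1245 = 0.5952 = 59.5%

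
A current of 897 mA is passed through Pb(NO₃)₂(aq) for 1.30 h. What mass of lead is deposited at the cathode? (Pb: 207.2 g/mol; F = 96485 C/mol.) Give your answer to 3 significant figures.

Q = 0.897 A × 4680 s = 4198 C
n(e⁻) = Q/F = 4198/96485 = 0.04351 mol
Pb²⁺ + 2e⁻ → Pb, so n(Pb) = 0.04351 / 2 = 0.02176 mol
m = 0.02176 × 207.2 = 4.51 g

4.51 g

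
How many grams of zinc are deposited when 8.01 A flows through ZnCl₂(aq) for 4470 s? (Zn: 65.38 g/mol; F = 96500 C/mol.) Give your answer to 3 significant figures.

12.1 g

Q = It = 8.01 × 4470 = 35800 C
n(e⁻) = 35800 / 96500 = 0.3710 mol
Zn²⁺ + 2e⁻ → Zn, so n(Zn) = 0.3710 / 2 = 0.1855 mol
m = 0.1855 × 65.38 = 12.1 g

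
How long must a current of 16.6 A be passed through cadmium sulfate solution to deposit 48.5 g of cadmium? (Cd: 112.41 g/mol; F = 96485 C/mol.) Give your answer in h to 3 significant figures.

n(Cd) = 48.5 / 112.41 = 0.4315 mol
Cd²⁺ + 2e⁻ → Cd, so n(e⁻) = 2 × 0.4315 = 0.8630 mol
Q = 0.8630 × 96485 = 83270 C
t = Q / I = 83270 / 16.6 = 5016 s = 1.39 h

1.39 h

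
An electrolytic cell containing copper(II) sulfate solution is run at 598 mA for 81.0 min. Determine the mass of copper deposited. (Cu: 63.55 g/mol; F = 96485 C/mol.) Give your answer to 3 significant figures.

0.957 g

Q = It = 0.598 × 4860 = 2906 C
n(e⁻) = Q/F = 2906/96485 = 0.03012 mol
Cu²⁺ + 2e⁻ → Cu, so n(Cu) = 0.03012 / 2 = 0.01506 mol
m = 0.01506 × 63.55 = 0.957 g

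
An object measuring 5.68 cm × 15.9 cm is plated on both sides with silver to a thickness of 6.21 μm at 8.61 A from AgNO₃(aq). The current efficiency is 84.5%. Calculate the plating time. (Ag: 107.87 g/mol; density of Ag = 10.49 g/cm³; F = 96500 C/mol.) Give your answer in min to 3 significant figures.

2.41 min

Plated area = 2 × 5.68 × 15.9 = 180.6 cm²
Volume = 180.6 × 6.21×10⁻⁴ cm = 0.1122 cm³
m(Ag) = 0.1122 × 10.49 = 1.177 g
n(Ag) = 1.177 / 107.87 = 0.01091 mol; n(e⁻) = 0.01091 mol
Q = 0.01091 × 96500 / 0.845 = 1246 C
t = 1246 / 8.61 = 144.7 s = 2.41 min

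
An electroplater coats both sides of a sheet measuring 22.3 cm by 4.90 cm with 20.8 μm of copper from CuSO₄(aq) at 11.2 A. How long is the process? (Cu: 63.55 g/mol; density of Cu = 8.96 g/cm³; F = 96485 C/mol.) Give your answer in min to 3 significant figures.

Plated area = 2 × 22.3 × 4.90 = 218.5 cm²
Volume = 218.5 × 20.8×10⁻⁴ cm = 0.4545 cm³
m(Cu) = 0.4545 × 8.96 = 4.072 g
n(Cu) = 4.072 / 63.55 = 0.06408 mol; n(e⁻) = 2 × 0.06408 = 0.1282 mol
Q = 0.1282 × 96485 = 12370 C
t = 12370 / 11.2 = 1104 s = 18.4 min

18.4 min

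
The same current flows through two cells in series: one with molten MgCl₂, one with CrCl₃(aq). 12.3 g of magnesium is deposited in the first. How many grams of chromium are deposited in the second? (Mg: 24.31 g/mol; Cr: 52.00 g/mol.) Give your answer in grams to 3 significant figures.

n(Mg) = 12.3 / 24.31 = 0.5060 mol
Mg²⁺ + 2e⁻ → Mg, so n(e⁻) = 2 × 0.5060 = 1.012 mol
In series, the same 1.012 mol of electrons flows through the second cell.
Cr³⁺ + 3e⁻ → Cr, so n(Cr) = 1.012 / 3 = 0.3373 mol
m(Cr) = 0.3373 × 52.00 = 17.5 g

17.5 g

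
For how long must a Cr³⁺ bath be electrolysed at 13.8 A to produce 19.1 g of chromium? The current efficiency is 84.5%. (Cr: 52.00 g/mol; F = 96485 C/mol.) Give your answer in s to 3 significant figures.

9120 s

n(Cr) = 19.1 / 52.00 = 0.3673 mol
Cr³⁺ + 3e⁻ → Cr, so n(e⁻) = 3 × 0.3673 = 1.102 mol
Q = 1.102 × 96485 / 0.845 = 1.258×10^5 C
t = Q / I = 1.258×10^5 / 13.8 = 9116 s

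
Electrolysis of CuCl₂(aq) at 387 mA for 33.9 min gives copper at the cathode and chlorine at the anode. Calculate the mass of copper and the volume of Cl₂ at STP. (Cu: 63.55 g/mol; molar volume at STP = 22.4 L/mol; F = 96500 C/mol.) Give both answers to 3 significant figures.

Q = 0.387 × 2034 = 787.2 C; n(e⁻) = 787.2 / 96500 = 0.008158 mol
Cathode: Cu²⁺ + 2e⁻ → Cu → n(Cu) = 0.008158/2 = 0.004079 mol → 0.259 g
Anode: 2Cl⁻ → Cl₂ + 2e⁻ → n(Cl₂) = 0.008158/2 = 0.004079 mol → 0.0914 L

0.259 g Cu; 0.0914 L Cl₂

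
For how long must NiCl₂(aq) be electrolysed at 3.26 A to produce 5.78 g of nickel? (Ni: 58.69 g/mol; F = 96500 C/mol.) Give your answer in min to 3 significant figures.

n(Ni) = 5.78 / 58.69 = 0.09848 mol
Ni²⁺ + 2e⁻ → Ni, so n(e⁻) = 2 × 0.09848 = 0.1970 mol
Q = 0.1970 × 96500 = 19010 C
t = Q / I = 19010 / 3.26 = 5831 s = 97.2 min

97.2 min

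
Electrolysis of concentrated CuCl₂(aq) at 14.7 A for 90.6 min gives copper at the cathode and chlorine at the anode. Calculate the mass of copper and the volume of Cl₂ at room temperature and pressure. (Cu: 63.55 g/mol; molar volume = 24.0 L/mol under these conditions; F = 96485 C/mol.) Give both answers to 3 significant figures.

26.3 g Cu; 9.94 L Cl₂

Q = 14.7 × 5436 = 79910 C; n(e⁻) = 79910 / 96485 = 0.8282 mol
Cathode: Cu²⁺ + 2e⁻ → Cu → n(Cu) = 0.8282/2 = 0.4141 mol → 26.3 g
Anode: 2Cl⁻ → Cl₂ + 2e⁻ → n(Cl₂) = 0.8282/2 = 0.4141 mol → 9.94 L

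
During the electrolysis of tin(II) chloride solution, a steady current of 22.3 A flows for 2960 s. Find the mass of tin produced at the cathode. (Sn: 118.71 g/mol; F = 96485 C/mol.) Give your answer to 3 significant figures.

Q = 22.3 A × 2960 s = 66010 C
n(e⁻) = 66010 / 96485 = 0.6841 mol
Sn²⁺ + 2e⁻ → Sn, so n(Sn) = 0.6841 / 2 = 0.3421 mol
m = 0.3421 × 118.71 = 40.6 g

40.6 g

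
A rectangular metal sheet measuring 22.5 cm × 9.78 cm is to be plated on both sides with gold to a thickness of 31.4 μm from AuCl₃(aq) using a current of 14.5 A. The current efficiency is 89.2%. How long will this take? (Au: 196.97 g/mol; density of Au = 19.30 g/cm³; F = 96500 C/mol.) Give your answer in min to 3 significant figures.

Plated area = 2 × 22.5 × 9.78 = 440.1 cm²
Volume = 440.1 × 31.4×10⁻⁴ cm = 1.382 cm³
m(Au) = 1.382 × 19.30 = 26.67 g
n(Au) = 26.67 / 196.97 = 0.1354 mol; n(e⁻) = 3 × 0.1354 = 0.4062 mol
Q = 0.4062 × 96500 / 0.892 = 43940 C
t = 43940 / 14.5 = 3030 s = 50.5 min

50.5 min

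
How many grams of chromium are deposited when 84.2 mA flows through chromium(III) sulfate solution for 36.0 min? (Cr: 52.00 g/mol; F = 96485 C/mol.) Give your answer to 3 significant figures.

0.0327 g

Q = 0.0842 A × 2160 s = 181.9 C
n(e⁻) = 181.9 / 96485 = 0.001885 mol
Cr³⁺ + 3e⁻ → Cr, so n(Cr) = 0.001885 / 3 = 6.283×10^-4 mol
m = 6.283×10^-4 × 52.00 = 0.0327 g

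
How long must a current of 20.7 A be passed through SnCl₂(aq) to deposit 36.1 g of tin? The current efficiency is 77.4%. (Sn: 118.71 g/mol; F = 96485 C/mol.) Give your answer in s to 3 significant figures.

n(Sn) = 36.1 / 118.71 = 0.3041 mol
Sn²⁺ + 2e⁻ → Sn, so n(e⁻) = 2 × 0.3041 = 0.6082 mol
Q = 0.6082 × 96485 / 0.774 = 75820 C
t = Q / I = 75820 / 20.7 = 3663 s

3660 s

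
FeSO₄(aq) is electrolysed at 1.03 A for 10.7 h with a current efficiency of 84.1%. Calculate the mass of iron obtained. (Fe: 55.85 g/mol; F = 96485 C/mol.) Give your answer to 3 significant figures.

9.66 g

Q = 1.03 × 38520 = 39680 C
n(e⁻) = 39680 / 96485 = 0.4113 mol
Fe²⁺ + 2e⁻ → Fe, so theoretical m(Fe) = 0.2057 × 55.85 = 11.49 g
Actual mass = 84.1% × 11.49 = 9.66 g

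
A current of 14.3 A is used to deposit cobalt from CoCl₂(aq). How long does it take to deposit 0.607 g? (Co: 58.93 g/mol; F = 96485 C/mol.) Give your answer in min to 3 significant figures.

2.32 min

n(Co) = 0.607 / 58.93 = 0.01030 mol
Co²⁺ + 2e⁻ → Co, so n(e⁻) = 2 × 0.01030 = 0.02060 mol
Q = 0.02060 × 96485 = 1988 C
t = Q / I = 1988 / 14.3 = 139.0 s = 2.32 min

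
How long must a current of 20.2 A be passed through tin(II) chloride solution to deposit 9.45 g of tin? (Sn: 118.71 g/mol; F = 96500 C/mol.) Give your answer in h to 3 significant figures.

n(Sn) = 9.45 / 118.71 = 0.07961 mol
Sn²⁺ + 2e⁻ → Sn, so n(e⁻) = 2 × 0.07961 = 0.1592 mol
Q = 0.1592 × 96500 = 15360 C
t = Q / I = 15360 / 20.2 = 760.4 s = 0.211 h

0.211 h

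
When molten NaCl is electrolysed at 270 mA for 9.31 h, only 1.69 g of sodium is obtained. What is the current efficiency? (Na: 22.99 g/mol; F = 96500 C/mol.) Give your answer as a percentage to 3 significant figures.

Q = 0.270 × 33516 = 9049 C
n(e⁻) = 9049 / 96500 = 0.09377 mol
Na⁺ + e⁻ → Na, so theoretical n(Na) = 0.09377 mol → 2.156 g
Efficiency = 1.69 / 2.156 = 0.7839 = 78.4%

78.4%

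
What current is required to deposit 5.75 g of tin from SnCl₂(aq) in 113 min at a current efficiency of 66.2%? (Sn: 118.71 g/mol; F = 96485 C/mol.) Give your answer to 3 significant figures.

2.08 A

n(Sn) = 5.75 / 118.71 = 0.04844 mol
Sn²⁺ + 2e⁻ → Sn, so n(e⁻) = 2 × 0.04844 = 0.09688 mol
Q = 0.09688 × 96485 / 0.662 = 14120 C
I = Q / t = 14120 / 6780 s = 2.08 A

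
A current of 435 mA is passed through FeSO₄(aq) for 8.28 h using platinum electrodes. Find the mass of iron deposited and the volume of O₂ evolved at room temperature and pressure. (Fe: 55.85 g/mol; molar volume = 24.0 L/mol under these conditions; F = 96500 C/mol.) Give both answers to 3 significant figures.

3.75 g Fe; 0.806 L O₂

Q = 0.435 × 29808 = 12970 C; n(e⁻) = 12970 / 96500 = 0.1344 mol
Cathode: Fe²⁺ + 2e⁻ → Fe → n(Fe) = 0.1344/2 = 0.06720 mol → 3.75 g
Anode: 2H₂O → O₂ + 4H⁺ + 4e⁻ → n(O₂) = 0.1344/4 = 0.03360 mol → 0.806 L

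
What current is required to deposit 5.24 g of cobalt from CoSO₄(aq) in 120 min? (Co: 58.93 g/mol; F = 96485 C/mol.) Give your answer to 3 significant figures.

2.38 A

n(Co) = 5.24 / 58.93 = 0.08892 mol
Co²⁺ + 2e⁻ → Co, so n(e⁻) = 2 × 0.08892 = 0.1778 mol
Q = 0.1778 × 96485 = 17160 C
I = Q / t = 17160 / 7200 s = 2.38 A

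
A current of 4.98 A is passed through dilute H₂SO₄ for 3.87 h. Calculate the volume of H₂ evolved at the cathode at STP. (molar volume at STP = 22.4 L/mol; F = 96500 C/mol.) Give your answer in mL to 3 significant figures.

Charge passed = 4.98 × 13932 = 69380 C
n(e⁻) = 69380 / 96500 = 0.7190 mol
2H⁺ + 2e⁻ → H₂, so n(H₂) = 0.7190 / 2 = 0.3595 mol
V = 0.3595 × 22.4 = 8.053 L
= 8050 mL

8050 mL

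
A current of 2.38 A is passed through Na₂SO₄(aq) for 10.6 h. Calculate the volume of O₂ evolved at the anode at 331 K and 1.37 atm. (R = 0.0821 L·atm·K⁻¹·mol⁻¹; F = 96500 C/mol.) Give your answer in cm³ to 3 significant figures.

Q = It = 2.38 × 38160 = 90820 C
n(e⁻) = 90820 / 96500 = 0.9411 mol
2H₂O → O₂ + 4H⁺ + 4e⁻, so n(O₂) = 0.9411 / 4 = 0.2353 mol
V = nRT/P = 0.2353 × 0.0821 × 331 / 1.37 = 4.667 L
= 4670 cm³

4670 cm³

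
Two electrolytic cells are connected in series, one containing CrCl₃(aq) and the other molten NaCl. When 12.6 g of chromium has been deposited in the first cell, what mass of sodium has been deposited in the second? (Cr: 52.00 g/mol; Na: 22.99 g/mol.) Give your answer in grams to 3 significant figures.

16.7 g

n(Cr) = 12.6 / 52.00 = 0.2423 mol
Cr³⁺ + 3e⁻ → Cr, so n(e⁻) = 3 × 0.2423 = 0.7269 mol
In series, the same 0.7269 mol of electrons flows through the second cell.
Na⁺ + e⁻ → Na, so n(Na) = 0.7269 mol
m(Na) = 0.7269 × 22.99 = 16.7 g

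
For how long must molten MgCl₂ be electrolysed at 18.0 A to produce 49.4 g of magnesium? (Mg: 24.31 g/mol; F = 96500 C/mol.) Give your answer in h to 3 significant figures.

6.05 h

n(Mg) = 49.4 / 24.31 = 2.032 mol
Mg²⁺ + 2e⁻ → Mg, so n(e⁻) = 2 × 2.032 = 4.064 mol
Q = 4.064 × 96500 = 3.922×10^5 C
t = Q / I = 3.922×10^5 / 18.0 = 21790 s = 6.05 h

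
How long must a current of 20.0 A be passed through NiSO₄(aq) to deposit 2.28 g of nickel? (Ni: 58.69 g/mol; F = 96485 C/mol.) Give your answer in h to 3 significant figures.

0.104 h

n(Ni) = 2.28 / 58.69 = 0.03885 mol
Ni²⁺ + 2e⁻ → Ni, so n(e⁻) = 2 × 0.03885 = 0.07770 mol
Q = 0.07770 × 96485 = 7497 C
t = Q / I = 7497 / 20.0 = 374.9 s = 0.104 h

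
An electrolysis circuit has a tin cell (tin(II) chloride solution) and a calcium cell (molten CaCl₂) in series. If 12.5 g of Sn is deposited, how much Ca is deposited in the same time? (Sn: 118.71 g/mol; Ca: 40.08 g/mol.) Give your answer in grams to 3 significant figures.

4.22 g

n(Sn) = 12.5 / 118.71 = 0.1053 mol
Sn²⁺ + 2e⁻ → Sn, so n(e⁻) = 2 × 0.1053 = 0.2106 mol
The cells are in series, so the same charge (and hence the same n(e⁻) = 0.2106 mol) passes through both.
Ca²⁺ + 2e⁻ → Ca, so n(Ca) = 0.2106 / 2 = 0.1053 mol
m(Ca) = 0.1053 × 40.08 = 4.22 g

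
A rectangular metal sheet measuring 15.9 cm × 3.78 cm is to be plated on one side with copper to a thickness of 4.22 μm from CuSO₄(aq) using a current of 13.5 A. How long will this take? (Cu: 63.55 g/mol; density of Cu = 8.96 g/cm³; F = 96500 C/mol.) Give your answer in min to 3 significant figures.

0.852 min

Plated area = 15.9 × 3.78 = 60.10 cm²
Volume = 60.10 × 4.22×10⁻⁴ cm = 0.02536 cm³
m(Cu) = 0.02536 × 8.96 = 0.2272 g
n(Cu) = 0.2272 / 63.55 = 0.003575 mol; n(e⁻) = 2 × 0.003575 = 0.007150 mol
Q = 0.007150 × 96500 = 690.0 C
t = 690.0 / 13.5 = 51.11 s = 0.852 min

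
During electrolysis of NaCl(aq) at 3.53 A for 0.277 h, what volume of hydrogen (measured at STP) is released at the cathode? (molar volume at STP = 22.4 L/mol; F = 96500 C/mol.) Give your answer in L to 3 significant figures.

0.409 L

Charge passed = 3.53 × 997.2 = 3520 C
Moles of electrons = 3520 / 96500 = 0.03648 mol
2H⁺ + 2e⁻ → H₂, so n(H₂) = 0.03648 / 2 = 0.01824 mol
V = 0.01824 × 22.4 = 0.4086 L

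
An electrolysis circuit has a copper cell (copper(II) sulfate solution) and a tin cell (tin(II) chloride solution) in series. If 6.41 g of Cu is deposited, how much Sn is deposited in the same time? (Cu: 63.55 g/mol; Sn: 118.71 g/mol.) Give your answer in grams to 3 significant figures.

12.0 g

n(Cu) = 6.41 / 63.55 = 0.1009 mol
Cu²⁺ + 2e⁻ → Cu, so n(e⁻) = 2 × 0.1009 = 0.2018 mol
Same current for the same time ⇒ same n(e⁻) = 0.2018 mol in both cells.
Sn²⁺ + 2e⁻ → Sn, so n(Sn) = 0.2018 / 2 = 0.1009 mol
m(Sn) = 0.1009 × 118.71 = 12.0 g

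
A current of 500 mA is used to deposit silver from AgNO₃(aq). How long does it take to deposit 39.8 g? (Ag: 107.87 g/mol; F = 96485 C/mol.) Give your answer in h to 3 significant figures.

19.8 h

n(Ag) = 39.8 / 107.87 = 0.3690 mol
Ag⁺ + e⁻ → Ag, so n(e⁻) = 0.3690 mol
Q = 0.3690 × 96485 = 35600 C
t = Q / I = 35600 / 0.500 = 71200 s = 19.8 h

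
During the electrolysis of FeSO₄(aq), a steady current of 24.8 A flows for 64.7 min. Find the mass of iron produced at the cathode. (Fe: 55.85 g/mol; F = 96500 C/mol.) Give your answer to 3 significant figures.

27.9 g

Q = 24.8 A × 3882 s = 96270 C
Moles of electrons = 96270 / 96500 = 0.9976 mol
Fe²⁺ + 2e⁻ → Fe, so n(Fe) = 0.9976 / 2 = 0.4988 mol
m = 0.4988 × 55.85 = 27.9 g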